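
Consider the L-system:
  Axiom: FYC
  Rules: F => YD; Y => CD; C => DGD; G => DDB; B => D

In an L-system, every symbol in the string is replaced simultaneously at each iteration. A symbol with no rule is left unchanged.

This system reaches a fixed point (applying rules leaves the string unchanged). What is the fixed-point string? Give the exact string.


Step 0: FYC
Step 1: YDCDDGD
Step 2: CDDDGDDDDDBD
Step 3: DGDDDDDDBDDDDDDD
Step 4: DDDBDDDDDDDDDDDDDD
Step 5: DDDDDDDDDDDDDDDDDD
Step 6: DDDDDDDDDDDDDDDDDD  (unchanged — fixed point at step 5)

Answer: DDDDDDDDDDDDDDDDDD


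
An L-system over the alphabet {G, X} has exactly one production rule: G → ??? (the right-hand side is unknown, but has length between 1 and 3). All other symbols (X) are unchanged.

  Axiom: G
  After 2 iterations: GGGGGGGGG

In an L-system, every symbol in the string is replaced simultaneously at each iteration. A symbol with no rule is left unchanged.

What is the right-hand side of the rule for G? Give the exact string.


Answer: GGG

Derivation:
Trying G → GGG:
  Step 0: G
  Step 1: GGG
  Step 2: GGGGGGGGG
Matches the given result.


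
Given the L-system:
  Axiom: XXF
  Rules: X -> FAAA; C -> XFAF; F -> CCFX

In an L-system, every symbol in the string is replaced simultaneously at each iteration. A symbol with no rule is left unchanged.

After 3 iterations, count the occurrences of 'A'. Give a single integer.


Step 0: XXF  (0 'A')
Step 1: FAAAFAAACCFX  (6 'A')
Step 2: CCFXAAACCFXAAAXFAFXFAFCCFXFAAA  (11 'A')
Step 3: XFAFXFAFCCFXFAAAAAAXFAFXFAFCCFXFAAAAAAFAAACCFXACCFXFAAACCFXACCFXXFAFXFAFCCFXFAAACCFXAAA  (32 'A')

Answer: 32


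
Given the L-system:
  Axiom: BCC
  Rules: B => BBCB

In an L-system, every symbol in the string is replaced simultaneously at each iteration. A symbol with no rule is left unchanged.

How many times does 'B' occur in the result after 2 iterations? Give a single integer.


Answer: 9

Derivation:
Step 0: BCC  (1 'B')
Step 1: BBCBCC  (3 'B')
Step 2: BBCBBBCBCBBCBCC  (9 'B')


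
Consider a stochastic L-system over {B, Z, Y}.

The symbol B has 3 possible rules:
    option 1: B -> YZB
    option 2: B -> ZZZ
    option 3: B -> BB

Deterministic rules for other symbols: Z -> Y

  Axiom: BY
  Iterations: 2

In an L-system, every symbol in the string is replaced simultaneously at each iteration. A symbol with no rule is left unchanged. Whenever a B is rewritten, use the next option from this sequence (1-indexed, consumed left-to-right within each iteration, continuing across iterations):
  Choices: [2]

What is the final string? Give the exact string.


Step 0: BY
Step 1: ZZZY  (used choices [2])
Step 2: YYYY  (used choices [])

Answer: YYYY


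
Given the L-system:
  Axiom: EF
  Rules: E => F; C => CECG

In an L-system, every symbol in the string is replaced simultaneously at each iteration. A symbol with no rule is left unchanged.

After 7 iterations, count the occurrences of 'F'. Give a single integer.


Step 0: EF  (1 'F')
Step 1: FF  (2 'F')
Step 2: FF  (2 'F')
Step 3: FF  (2 'F')
Step 4: FF  (2 'F')
Step 5: FF  (2 'F')
Step 6: FF  (2 'F')
Step 7: FF  (2 'F')

Answer: 2


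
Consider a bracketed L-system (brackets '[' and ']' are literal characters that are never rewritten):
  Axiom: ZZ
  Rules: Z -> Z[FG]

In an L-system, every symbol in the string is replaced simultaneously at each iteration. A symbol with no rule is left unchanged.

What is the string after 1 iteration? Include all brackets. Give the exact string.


Step 0: ZZ
Step 1: Z[FG]Z[FG]

Answer: Z[FG]Z[FG]


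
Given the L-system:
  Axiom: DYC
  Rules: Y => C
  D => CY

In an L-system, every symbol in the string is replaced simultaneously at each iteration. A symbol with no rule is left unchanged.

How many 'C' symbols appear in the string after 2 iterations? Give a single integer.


Answer: 4

Derivation:
Step 0: DYC  (1 'C')
Step 1: CYCC  (3 'C')
Step 2: CCCC  (4 'C')


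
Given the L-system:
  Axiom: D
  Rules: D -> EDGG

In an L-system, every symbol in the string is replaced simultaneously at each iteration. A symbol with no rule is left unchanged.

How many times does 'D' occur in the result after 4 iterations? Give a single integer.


Step 0: D  (1 'D')
Step 1: EDGG  (1 'D')
Step 2: EEDGGGG  (1 'D')
Step 3: EEEDGGGGGG  (1 'D')
Step 4: EEEEDGGGGGGGG  (1 'D')

Answer: 1


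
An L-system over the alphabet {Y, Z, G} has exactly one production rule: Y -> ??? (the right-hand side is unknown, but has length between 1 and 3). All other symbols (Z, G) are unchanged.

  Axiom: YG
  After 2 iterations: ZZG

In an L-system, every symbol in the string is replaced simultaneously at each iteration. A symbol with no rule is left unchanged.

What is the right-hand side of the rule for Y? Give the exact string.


Answer: ZZ

Derivation:
Trying Y -> ZZ:
  Step 0: YG
  Step 1: ZZG
  Step 2: ZZG
Matches the given result.


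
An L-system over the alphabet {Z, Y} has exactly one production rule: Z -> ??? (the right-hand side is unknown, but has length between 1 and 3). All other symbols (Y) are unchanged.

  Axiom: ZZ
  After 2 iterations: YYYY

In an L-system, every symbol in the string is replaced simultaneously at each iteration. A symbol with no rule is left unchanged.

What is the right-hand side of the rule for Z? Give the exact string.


Trying Z -> YY:
  Step 0: ZZ
  Step 1: YYYY
  Step 2: YYYY
Matches the given result.

Answer: YY


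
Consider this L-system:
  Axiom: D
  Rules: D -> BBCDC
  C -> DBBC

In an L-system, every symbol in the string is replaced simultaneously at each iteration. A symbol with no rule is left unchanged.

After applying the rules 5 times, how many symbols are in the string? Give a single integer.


Step 0: length = 1
Step 1: length = 5
Step 2: length = 15
Step 3: length = 39
Step 4: length = 97
Step 5: length = 237

Answer: 237


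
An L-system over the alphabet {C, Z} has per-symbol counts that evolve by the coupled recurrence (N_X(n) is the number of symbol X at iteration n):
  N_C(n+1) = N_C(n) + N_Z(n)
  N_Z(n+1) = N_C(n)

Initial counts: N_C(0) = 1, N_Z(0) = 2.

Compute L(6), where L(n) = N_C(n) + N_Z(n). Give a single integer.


Step 0: N_C=1, N_Z=2, L=3
Step 1: N_C=3, N_Z=1, L=4
Step 2: N_C=4, N_Z=3, L=7
Step 3: N_C=7, N_Z=4, L=11
Step 4: N_C=11, N_Z=7, L=18
Step 5: N_C=18, N_Z=11, L=29
Step 6: N_C=29, N_Z=18, L=47

Answer: 47


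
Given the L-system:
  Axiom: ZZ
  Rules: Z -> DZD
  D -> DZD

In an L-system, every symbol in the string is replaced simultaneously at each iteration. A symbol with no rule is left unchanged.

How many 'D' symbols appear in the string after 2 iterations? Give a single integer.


Step 0: ZZ  (0 'D')
Step 1: DZDDZD  (4 'D')
Step 2: DZDDZDDZDDZDDZDDZD  (12 'D')

Answer: 12


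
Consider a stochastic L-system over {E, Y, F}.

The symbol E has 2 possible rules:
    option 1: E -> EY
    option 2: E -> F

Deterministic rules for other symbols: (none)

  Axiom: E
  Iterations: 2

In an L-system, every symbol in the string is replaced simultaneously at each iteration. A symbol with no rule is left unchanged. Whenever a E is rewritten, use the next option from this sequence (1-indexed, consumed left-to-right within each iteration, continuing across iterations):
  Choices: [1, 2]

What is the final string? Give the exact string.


Step 0: E
Step 1: EY  (used choices [1])
Step 2: FY  (used choices [2])

Answer: FY


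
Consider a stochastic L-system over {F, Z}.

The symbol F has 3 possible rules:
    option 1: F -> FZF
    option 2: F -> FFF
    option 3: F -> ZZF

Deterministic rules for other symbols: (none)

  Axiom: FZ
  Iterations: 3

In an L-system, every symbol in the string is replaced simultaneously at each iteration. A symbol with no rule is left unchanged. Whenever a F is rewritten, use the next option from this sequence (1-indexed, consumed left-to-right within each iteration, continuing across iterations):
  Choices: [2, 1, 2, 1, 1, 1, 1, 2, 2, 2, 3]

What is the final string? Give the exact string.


Answer: FZFZFZFFZFFFFFFFFFFZZZFZ

Derivation:
Step 0: FZ
Step 1: FFFZ  (used choices [2])
Step 2: FZFFFFFZFZ  (used choices [1, 2, 1])
Step 3: FZFZFZFFZFFFFFFFFFFZZZFZ  (used choices [1, 1, 1, 2, 2, 2, 3])


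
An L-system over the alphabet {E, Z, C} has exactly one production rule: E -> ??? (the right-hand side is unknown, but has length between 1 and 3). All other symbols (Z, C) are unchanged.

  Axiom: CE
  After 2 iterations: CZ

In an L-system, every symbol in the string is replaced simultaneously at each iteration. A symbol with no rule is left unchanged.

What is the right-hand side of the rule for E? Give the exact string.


Answer: Z

Derivation:
Trying E -> Z:
  Step 0: CE
  Step 1: CZ
  Step 2: CZ
Matches the given result.


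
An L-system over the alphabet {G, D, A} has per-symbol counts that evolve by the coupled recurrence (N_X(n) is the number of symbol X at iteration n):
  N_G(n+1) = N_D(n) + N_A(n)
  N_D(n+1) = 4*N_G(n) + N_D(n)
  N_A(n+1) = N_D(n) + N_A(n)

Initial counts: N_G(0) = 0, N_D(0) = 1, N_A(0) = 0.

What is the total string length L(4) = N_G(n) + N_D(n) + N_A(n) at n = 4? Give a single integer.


Step 0: N_G=0, N_D=1, N_A=0, L=1
Step 1: N_G=1, N_D=1, N_A=1, L=3
Step 2: N_G=2, N_D=5, N_A=2, L=9
Step 3: N_G=7, N_D=13, N_A=7, L=27
Step 4: N_G=20, N_D=41, N_A=20, L=81

Answer: 81


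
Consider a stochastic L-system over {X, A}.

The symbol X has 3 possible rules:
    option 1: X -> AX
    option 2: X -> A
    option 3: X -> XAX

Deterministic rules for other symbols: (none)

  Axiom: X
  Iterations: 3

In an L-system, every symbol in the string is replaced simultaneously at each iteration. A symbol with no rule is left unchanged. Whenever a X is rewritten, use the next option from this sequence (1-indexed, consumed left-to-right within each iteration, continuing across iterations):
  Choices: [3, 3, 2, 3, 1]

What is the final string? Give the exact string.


Answer: XAXAAXAA

Derivation:
Step 0: X
Step 1: XAX  (used choices [3])
Step 2: XAXAA  (used choices [3, 2])
Step 3: XAXAAXAA  (used choices [3, 1])


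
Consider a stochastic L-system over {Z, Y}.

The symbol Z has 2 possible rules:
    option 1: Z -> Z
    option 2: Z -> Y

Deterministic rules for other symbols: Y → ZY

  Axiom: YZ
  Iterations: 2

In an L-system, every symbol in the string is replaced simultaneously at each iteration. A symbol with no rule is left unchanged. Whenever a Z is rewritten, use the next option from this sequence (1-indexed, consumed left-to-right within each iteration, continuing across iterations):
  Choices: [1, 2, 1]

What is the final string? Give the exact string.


Answer: YZYZ

Derivation:
Step 0: YZ
Step 1: ZYZ  (used choices [1])
Step 2: YZYZ  (used choices [2, 1])


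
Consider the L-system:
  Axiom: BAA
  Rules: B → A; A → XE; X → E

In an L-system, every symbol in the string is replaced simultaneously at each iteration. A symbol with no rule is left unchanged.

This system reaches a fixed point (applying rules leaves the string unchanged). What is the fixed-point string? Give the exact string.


Answer: EEEEEE

Derivation:
Step 0: BAA
Step 1: AXEXE
Step 2: XEEEEE
Step 3: EEEEEE
Step 4: EEEEEE  (unchanged — fixed point at step 3)


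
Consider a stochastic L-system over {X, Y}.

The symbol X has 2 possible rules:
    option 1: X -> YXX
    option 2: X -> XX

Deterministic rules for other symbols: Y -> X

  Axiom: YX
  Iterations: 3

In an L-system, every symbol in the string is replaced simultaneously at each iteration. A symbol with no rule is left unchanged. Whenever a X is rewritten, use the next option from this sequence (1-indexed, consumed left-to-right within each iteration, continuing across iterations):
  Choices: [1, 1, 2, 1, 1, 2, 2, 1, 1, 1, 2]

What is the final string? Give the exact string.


Answer: XYXXXXXXYXXYXXXYXXXX

Derivation:
Step 0: YX
Step 1: XYXX  (used choices [1])
Step 2: YXXXXXYXX  (used choices [1, 2, 1])
Step 3: XYXXXXXXYXXYXXXYXXXX  (used choices [1, 2, 2, 1, 1, 1, 2])


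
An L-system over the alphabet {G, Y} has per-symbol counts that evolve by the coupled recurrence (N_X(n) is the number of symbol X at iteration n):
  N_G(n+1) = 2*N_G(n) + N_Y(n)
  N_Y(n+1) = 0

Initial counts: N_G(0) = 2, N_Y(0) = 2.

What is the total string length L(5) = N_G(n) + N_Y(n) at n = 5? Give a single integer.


Answer: 96

Derivation:
Step 0: N_G=2, N_Y=2, L=4
Step 1: N_G=6, N_Y=0, L=6
Step 2: N_G=12, N_Y=0, L=12
Step 3: N_G=24, N_Y=0, L=24
Step 4: N_G=48, N_Y=0, L=48
Step 5: N_G=96, N_Y=0, L=96


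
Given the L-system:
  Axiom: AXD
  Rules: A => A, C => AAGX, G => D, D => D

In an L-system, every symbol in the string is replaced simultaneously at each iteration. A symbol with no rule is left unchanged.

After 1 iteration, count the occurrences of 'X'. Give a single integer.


Step 0: AXD  (1 'X')
Step 1: AXD  (1 'X')

Answer: 1


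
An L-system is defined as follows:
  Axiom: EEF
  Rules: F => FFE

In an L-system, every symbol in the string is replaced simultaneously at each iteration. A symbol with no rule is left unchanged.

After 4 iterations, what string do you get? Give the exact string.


Step 0: EEF
Step 1: EEFFE
Step 2: EEFFEFFEE
Step 3: EEFFEFFEEFFEFFEEE
Step 4: EEFFEFFEEFFEFFEEEFFEFFEEFFEFFEEEE

Answer: EEFFEFFEEFFEFFEEEFFEFFEEFFEFFEEEE


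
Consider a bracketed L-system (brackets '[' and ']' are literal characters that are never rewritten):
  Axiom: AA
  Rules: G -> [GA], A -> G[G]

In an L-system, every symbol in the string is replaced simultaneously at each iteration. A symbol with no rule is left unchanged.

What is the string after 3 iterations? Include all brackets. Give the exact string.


Step 0: AA
Step 1: G[G]G[G]
Step 2: [GA][[GA]][GA][[GA]]
Step 3: [[GA]G[G]][[[GA]G[G]]][[GA]G[G]][[[GA]G[G]]]

Answer: [[GA]G[G]][[[GA]G[G]]][[GA]G[G]][[[GA]G[G]]]


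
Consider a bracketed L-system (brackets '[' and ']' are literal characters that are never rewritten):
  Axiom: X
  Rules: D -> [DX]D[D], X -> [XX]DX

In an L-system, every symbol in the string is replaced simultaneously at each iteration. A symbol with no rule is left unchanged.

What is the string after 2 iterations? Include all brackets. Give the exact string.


Step 0: X
Step 1: [XX]DX
Step 2: [[XX]DX[XX]DX][DX]D[D][XX]DX

Answer: [[XX]DX[XX]DX][DX]D[D][XX]DX


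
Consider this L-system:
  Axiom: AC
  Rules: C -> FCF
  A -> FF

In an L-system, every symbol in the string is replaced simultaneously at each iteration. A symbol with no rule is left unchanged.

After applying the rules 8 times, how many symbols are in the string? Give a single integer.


Step 0: length = 2
Step 1: length = 5
Step 2: length = 7
Step 3: length = 9
Step 4: length = 11
Step 5: length = 13
Step 6: length = 15
Step 7: length = 17
Step 8: length = 19

Answer: 19


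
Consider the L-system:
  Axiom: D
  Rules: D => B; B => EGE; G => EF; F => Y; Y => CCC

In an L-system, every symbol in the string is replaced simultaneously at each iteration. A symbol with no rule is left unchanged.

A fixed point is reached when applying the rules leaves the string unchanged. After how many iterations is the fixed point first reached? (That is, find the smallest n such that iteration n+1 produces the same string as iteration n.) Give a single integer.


Answer: 5

Derivation:
Step 0: D
Step 1: B
Step 2: EGE
Step 3: EEFE
Step 4: EEYE
Step 5: EECCCE
Step 6: EECCCE  (unchanged — fixed point at step 5)


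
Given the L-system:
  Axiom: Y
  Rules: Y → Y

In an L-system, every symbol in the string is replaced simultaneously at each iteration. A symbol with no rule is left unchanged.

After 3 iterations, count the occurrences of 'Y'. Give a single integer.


Step 0: Y  (1 'Y')
Step 1: Y  (1 'Y')
Step 2: Y  (1 'Y')
Step 3: Y  (1 'Y')

Answer: 1


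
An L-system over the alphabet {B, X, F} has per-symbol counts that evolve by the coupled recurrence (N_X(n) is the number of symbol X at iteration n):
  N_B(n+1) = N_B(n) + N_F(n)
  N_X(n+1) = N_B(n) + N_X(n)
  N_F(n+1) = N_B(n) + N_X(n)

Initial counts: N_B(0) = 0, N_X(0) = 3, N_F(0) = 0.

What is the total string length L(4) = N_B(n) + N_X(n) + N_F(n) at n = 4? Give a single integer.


Step 0: N_B=0, N_X=3, N_F=0, L=3
Step 1: N_B=0, N_X=3, N_F=3, L=6
Step 2: N_B=3, N_X=3, N_F=3, L=9
Step 3: N_B=6, N_X=6, N_F=6, L=18
Step 4: N_B=12, N_X=12, N_F=12, L=36

Answer: 36


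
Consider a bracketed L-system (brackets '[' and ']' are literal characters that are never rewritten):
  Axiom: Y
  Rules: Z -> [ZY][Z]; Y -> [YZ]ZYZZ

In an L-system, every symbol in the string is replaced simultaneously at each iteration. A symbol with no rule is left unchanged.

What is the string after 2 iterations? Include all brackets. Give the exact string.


Answer: [[YZ]ZYZZ[ZY][Z]][ZY][Z][YZ]ZYZZ[ZY][Z][ZY][Z]

Derivation:
Step 0: Y
Step 1: [YZ]ZYZZ
Step 2: [[YZ]ZYZZ[ZY][Z]][ZY][Z][YZ]ZYZZ[ZY][Z][ZY][Z]


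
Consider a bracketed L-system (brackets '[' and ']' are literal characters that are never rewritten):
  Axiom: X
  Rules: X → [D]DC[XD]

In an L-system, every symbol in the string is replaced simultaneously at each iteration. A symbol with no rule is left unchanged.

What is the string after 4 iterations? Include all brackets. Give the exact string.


Step 0: X
Step 1: [D]DC[XD]
Step 2: [D]DC[[D]DC[XD]D]
Step 3: [D]DC[[D]DC[[D]DC[XD]D]D]
Step 4: [D]DC[[D]DC[[D]DC[[D]DC[XD]D]D]D]

Answer: [D]DC[[D]DC[[D]DC[[D]DC[XD]D]D]D]


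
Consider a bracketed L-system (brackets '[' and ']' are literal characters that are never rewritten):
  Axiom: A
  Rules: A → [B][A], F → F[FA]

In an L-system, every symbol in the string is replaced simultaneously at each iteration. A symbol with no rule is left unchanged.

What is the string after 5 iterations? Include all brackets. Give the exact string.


Answer: [B][[B][[B][[B][[B][A]]]]]

Derivation:
Step 0: A
Step 1: [B][A]
Step 2: [B][[B][A]]
Step 3: [B][[B][[B][A]]]
Step 4: [B][[B][[B][[B][A]]]]
Step 5: [B][[B][[B][[B][[B][A]]]]]


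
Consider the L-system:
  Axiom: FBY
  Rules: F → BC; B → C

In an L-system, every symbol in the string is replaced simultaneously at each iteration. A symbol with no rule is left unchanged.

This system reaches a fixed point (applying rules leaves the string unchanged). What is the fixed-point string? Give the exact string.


Step 0: FBY
Step 1: BCCY
Step 2: CCCY
Step 3: CCCY  (unchanged — fixed point at step 2)

Answer: CCCY


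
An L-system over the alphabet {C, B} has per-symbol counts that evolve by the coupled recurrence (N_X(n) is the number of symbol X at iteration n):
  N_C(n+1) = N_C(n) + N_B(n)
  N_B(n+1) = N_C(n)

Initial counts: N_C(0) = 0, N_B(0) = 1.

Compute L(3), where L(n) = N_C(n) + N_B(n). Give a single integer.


Answer: 3

Derivation:
Step 0: N_C=0, N_B=1, L=1
Step 1: N_C=1, N_B=0, L=1
Step 2: N_C=1, N_B=1, L=2
Step 3: N_C=2, N_B=1, L=3


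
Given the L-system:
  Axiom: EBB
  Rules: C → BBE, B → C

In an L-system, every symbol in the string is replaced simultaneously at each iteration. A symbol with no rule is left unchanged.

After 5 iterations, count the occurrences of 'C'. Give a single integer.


Answer: 8

Derivation:
Step 0: EBB  (0 'C')
Step 1: ECC  (2 'C')
Step 2: EBBEBBE  (0 'C')
Step 3: ECCECCE  (4 'C')
Step 4: EBBEBBEEBBEBBEE  (0 'C')
Step 5: ECCECCEECCECCEE  (8 'C')


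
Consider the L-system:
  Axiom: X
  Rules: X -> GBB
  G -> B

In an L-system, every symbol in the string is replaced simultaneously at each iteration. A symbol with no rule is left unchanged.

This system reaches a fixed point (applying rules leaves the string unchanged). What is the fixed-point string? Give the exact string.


Answer: BBB

Derivation:
Step 0: X
Step 1: GBB
Step 2: BBB
Step 3: BBB  (unchanged — fixed point at step 2)


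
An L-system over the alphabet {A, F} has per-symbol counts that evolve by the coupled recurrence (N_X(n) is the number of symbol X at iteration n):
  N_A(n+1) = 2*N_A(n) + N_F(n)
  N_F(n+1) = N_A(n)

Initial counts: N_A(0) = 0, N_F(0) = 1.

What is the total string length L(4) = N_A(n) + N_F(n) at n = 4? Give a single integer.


Answer: 17

Derivation:
Step 0: N_A=0, N_F=1, L=1
Step 1: N_A=1, N_F=0, L=1
Step 2: N_A=2, N_F=1, L=3
Step 3: N_A=5, N_F=2, L=7
Step 4: N_A=12, N_F=5, L=17


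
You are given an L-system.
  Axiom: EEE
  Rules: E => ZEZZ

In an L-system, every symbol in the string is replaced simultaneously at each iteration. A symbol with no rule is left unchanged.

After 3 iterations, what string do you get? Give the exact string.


Step 0: EEE
Step 1: ZEZZZEZZZEZZ
Step 2: ZZEZZZZZZEZZZZZZEZZZZ
Step 3: ZZZEZZZZZZZZZEZZZZZZZZZEZZZZZZ

Answer: ZZZEZZZZZZZZZEZZZZZZZZZEZZZZZZ


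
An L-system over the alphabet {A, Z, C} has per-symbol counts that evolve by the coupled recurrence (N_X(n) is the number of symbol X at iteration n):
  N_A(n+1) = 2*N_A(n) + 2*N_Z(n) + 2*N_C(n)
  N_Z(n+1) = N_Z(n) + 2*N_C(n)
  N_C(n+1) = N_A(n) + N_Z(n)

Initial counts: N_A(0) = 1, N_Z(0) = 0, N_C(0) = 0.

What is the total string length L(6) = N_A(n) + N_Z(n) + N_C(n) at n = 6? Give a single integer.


Answer: 1352

Derivation:
Step 0: N_A=1, N_Z=0, N_C=0, L=1
Step 1: N_A=2, N_Z=0, N_C=1, L=3
Step 2: N_A=6, N_Z=2, N_C=2, L=10
Step 3: N_A=20, N_Z=6, N_C=8, L=34
Step 4: N_A=68, N_Z=22, N_C=26, L=116
Step 5: N_A=232, N_Z=74, N_C=90, L=396
Step 6: N_A=792, N_Z=254, N_C=306, L=1352


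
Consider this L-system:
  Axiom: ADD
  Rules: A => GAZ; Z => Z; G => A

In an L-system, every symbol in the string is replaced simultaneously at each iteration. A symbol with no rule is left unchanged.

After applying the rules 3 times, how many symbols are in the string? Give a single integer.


Step 0: length = 3
Step 1: length = 5
Step 2: length = 7
Step 3: length = 11

Answer: 11


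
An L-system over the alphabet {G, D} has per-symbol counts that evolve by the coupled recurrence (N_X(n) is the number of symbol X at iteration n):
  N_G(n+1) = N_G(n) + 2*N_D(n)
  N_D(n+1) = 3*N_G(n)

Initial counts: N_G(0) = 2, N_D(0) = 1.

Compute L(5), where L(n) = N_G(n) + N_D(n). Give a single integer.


Answer: 784

Derivation:
Step 0: N_G=2, N_D=1, L=3
Step 1: N_G=4, N_D=6, L=10
Step 2: N_G=16, N_D=12, L=28
Step 3: N_G=40, N_D=48, L=88
Step 4: N_G=136, N_D=120, L=256
Step 5: N_G=376, N_D=408, L=784


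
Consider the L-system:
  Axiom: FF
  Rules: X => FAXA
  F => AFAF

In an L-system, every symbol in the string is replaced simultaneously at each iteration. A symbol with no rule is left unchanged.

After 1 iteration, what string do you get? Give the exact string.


Answer: AFAFAFAF

Derivation:
Step 0: FF
Step 1: AFAFAFAF


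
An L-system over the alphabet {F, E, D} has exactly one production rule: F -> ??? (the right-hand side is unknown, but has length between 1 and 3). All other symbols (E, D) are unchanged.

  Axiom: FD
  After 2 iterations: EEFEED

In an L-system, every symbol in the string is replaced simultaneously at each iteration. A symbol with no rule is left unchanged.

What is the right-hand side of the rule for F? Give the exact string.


Trying F -> EFE:
  Step 0: FD
  Step 1: EFED
  Step 2: EEFEED
Matches the given result.

Answer: EFE


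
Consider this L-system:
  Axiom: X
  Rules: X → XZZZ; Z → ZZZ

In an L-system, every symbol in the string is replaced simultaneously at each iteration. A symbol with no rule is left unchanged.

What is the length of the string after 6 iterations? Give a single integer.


Step 0: length = 1
Step 1: length = 4
Step 2: length = 13
Step 3: length = 40
Step 4: length = 121
Step 5: length = 364
Step 6: length = 1093

Answer: 1093


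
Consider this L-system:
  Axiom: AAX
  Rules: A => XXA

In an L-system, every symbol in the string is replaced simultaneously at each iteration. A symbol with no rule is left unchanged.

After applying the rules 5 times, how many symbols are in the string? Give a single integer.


Answer: 23

Derivation:
Step 0: length = 3
Step 1: length = 7
Step 2: length = 11
Step 3: length = 15
Step 4: length = 19
Step 5: length = 23


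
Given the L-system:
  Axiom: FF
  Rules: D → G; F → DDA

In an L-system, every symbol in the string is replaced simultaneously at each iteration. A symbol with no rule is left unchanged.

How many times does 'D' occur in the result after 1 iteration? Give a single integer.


Step 0: FF  (0 'D')
Step 1: DDADDA  (4 'D')

Answer: 4


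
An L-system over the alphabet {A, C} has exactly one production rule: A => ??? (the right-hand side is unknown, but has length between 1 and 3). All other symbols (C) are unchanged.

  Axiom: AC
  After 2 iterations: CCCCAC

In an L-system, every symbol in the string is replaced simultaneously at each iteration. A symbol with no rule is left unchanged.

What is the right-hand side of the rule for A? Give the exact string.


Trying A => CCA:
  Step 0: AC
  Step 1: CCAC
  Step 2: CCCCAC
Matches the given result.

Answer: CCA


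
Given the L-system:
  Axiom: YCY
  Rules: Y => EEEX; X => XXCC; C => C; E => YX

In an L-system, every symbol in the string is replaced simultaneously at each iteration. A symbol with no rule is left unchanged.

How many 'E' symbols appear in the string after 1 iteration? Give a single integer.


Step 0: YCY  (0 'E')
Step 1: EEEXCEEEX  (6 'E')

Answer: 6


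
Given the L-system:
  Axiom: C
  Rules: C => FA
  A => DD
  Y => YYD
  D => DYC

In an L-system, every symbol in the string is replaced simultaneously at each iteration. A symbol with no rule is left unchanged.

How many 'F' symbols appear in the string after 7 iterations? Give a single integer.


Step 0: C  (0 'F')
Step 1: FA  (1 'F')
Step 2: FDD  (1 'F')
Step 3: FDYCDYC  (1 'F')
Step 4: FDYCYYDFADYCYYDFA  (3 'F')
Step 5: FDYCYYDFAYYDYYDDYCFDDDYCYYDFAYYDYYDDYCFDD  (5 'F')
Step 6: FDYCYYDFAYYDYYDDYCFDDYYDYYDDYCYYDYYDDYCDYCYYDFAFDYCDYCDYCYYDFAYYDYYDDYCFDDYYDYYDDYCYYDYYDDYCDYCYYDFAFDYCDYC  (9 'F')
Step 7: FDYCYYDFAYYDYYDDYCFDDYYDYYDDYCYYDYYDDYCDYCYYDFAFDYCDYCYYDYYDDYCYYDYYDDYCDYCYYDFAYYDYYDDYCYYDYYDDYCDYCYYDFADYCYYDFAYYDYYDDYCFDDFDYCYYDFADYCYYDFADYCYYDFAYYDYYDDYCFDDYYDYYDDYCYYDYYDDYCDYCYYDFAFDYCDYCYYDYYDDYCYYDYYDDYCDYCYYDFAYYDYYDDYCYYDYYDDYCDYCYYDFADYCYYDFAYYDYYDDYCFDDFDYCYYDFADYCYYDFA  (23 'F')

Answer: 23


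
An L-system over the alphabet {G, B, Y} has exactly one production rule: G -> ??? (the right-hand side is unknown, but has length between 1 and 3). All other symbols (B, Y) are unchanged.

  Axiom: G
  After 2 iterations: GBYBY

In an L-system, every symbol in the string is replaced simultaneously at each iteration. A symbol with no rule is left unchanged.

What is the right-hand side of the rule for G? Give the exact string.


Answer: GBY

Derivation:
Trying G -> GBY:
  Step 0: G
  Step 1: GBY
  Step 2: GBYBY
Matches the given result.


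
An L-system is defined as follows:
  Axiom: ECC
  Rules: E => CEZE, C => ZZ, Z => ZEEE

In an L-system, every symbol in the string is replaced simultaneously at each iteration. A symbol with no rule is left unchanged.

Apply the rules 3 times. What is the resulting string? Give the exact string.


Answer: ZEEEZEEEZZCEZEZEEECEZEZEEECEZECEZECEZEZZCEZEZEEECEZEZEEECEZECEZECEZEZEEECEZECEZECEZEZEEECEZECEZECEZEZEEECEZECEZECEZE

Derivation:
Step 0: ECC
Step 1: CEZEZZZZ
Step 2: ZZCEZEZEEECEZEZEEEZEEEZEEEZEEE
Step 3: ZEEEZEEEZZCEZEZEEECEZEZEEECEZECEZECEZEZZCEZEZEEECEZEZEEECEZECEZECEZEZEEECEZECEZECEZEZEEECEZECEZECEZEZEEECEZECEZECEZE


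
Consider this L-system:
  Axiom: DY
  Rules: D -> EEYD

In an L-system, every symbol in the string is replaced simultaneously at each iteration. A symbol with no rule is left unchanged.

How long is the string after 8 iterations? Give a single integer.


Step 0: length = 2
Step 1: length = 5
Step 2: length = 8
Step 3: length = 11
Step 4: length = 14
Step 5: length = 17
Step 6: length = 20
Step 7: length = 23
Step 8: length = 26

Answer: 26


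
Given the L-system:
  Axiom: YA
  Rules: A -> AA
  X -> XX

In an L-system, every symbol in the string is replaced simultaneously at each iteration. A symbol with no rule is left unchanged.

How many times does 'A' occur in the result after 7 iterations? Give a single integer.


Step 0: YA  (1 'A')
Step 1: YAA  (2 'A')
Step 2: YAAAA  (4 'A')
Step 3: YAAAAAAAA  (8 'A')
Step 4: YAAAAAAAAAAAAAAAA  (16 'A')
Step 5: YAAAAAAAAAAAAAAAAAAAAAAAAAAAAAAAA  (32 'A')
Step 6: YAAAAAAAAAAAAAAAAAAAAAAAAAAAAAAAAAAAAAAAAAAAAAAAAAAAAAAAAAAAAAAAA  (64 'A')
Step 7: YAAAAAAAAAAAAAAAAAAAAAAAAAAAAAAAAAAAAAAAAAAAAAAAAAAAAAAAAAAAAAAAAAAAAAAAAAAAAAAAAAAAAAAAAAAAAAAAAAAAAAAAAAAAAAAAAAAAAAAAAAAAAAAAA  (128 'A')

Answer: 128


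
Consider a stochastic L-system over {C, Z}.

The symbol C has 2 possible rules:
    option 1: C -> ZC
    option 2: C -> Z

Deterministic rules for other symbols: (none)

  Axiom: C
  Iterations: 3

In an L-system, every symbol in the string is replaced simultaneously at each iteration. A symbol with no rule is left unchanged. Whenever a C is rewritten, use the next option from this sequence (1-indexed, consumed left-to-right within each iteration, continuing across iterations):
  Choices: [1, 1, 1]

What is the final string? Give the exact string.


Step 0: C
Step 1: ZC  (used choices [1])
Step 2: ZZC  (used choices [1])
Step 3: ZZZC  (used choices [1])

Answer: ZZZC


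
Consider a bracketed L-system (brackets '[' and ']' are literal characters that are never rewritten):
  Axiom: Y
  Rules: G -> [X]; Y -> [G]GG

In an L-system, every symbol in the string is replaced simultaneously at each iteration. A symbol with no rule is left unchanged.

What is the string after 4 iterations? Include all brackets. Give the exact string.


Answer: [[X]][X][X]

Derivation:
Step 0: Y
Step 1: [G]GG
Step 2: [[X]][X][X]
Step 3: [[X]][X][X]
Step 4: [[X]][X][X]


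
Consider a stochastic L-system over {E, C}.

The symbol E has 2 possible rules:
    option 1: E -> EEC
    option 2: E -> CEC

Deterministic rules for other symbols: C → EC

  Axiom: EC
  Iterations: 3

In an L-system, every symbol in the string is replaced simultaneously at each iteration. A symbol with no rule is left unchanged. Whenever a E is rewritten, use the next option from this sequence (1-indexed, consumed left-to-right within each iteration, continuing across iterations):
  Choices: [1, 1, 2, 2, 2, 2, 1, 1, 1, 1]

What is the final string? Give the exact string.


Step 0: EC
Step 1: EECEC  (used choices [1])
Step 2: EECCECECCECEC  (used choices [1, 2, 2])
Step 3: CECCECECECEECECEECECECEECECEECEC  (used choices [2, 2, 1, 1, 1, 1])

Answer: CECCECECECEECECEECECECEECECEECEC


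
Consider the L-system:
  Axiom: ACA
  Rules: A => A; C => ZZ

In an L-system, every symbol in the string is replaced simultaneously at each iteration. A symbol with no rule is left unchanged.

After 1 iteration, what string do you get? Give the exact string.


Answer: AZZA

Derivation:
Step 0: ACA
Step 1: AZZA


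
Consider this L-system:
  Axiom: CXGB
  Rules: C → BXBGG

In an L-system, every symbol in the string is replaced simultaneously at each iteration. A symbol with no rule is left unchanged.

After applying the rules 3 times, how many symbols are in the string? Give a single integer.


Step 0: length = 4
Step 1: length = 8
Step 2: length = 8
Step 3: length = 8

Answer: 8


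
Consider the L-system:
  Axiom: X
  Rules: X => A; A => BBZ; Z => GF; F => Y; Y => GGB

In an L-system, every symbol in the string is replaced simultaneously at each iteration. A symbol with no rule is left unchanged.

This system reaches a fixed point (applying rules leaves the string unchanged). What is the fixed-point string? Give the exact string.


Step 0: X
Step 1: A
Step 2: BBZ
Step 3: BBGF
Step 4: BBGY
Step 5: BBGGGB
Step 6: BBGGGB  (unchanged — fixed point at step 5)

Answer: BBGGGB


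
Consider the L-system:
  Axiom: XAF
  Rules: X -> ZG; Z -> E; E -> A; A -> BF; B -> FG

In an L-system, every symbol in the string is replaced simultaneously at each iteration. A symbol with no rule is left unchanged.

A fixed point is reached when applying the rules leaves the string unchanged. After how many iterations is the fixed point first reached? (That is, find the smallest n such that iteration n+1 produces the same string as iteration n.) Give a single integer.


Step 0: XAF
Step 1: ZGBFF
Step 2: EGFGFF
Step 3: AGFGFF
Step 4: BFGFGFF
Step 5: FGFGFGFF
Step 6: FGFGFGFF  (unchanged — fixed point at step 5)

Answer: 5


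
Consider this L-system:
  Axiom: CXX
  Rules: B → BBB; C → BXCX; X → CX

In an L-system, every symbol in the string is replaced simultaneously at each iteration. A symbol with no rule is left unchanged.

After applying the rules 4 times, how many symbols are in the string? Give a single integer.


Answer: 191

Derivation:
Step 0: length = 3
Step 1: length = 8
Step 2: length = 23
Step 3: length = 66
Step 4: length = 191


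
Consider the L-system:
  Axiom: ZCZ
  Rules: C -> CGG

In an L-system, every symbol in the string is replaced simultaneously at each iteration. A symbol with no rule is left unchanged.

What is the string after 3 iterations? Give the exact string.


Step 0: ZCZ
Step 1: ZCGGZ
Step 2: ZCGGGGZ
Step 3: ZCGGGGGGZ

Answer: ZCGGGGGGZ


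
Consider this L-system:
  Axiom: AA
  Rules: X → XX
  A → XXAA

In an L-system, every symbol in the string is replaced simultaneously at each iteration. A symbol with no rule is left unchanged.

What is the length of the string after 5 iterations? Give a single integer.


Answer: 384

Derivation:
Step 0: length = 2
Step 1: length = 8
Step 2: length = 24
Step 3: length = 64
Step 4: length = 160
Step 5: length = 384


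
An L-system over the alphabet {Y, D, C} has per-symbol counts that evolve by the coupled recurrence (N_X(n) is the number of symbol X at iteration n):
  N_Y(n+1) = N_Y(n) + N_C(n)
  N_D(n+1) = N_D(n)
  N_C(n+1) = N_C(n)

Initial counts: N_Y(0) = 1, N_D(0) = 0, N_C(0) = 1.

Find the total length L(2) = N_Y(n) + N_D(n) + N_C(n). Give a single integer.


Answer: 4

Derivation:
Step 0: N_Y=1, N_D=0, N_C=1, L=2
Step 1: N_Y=2, N_D=0, N_C=1, L=3
Step 2: N_Y=3, N_D=0, N_C=1, L=4


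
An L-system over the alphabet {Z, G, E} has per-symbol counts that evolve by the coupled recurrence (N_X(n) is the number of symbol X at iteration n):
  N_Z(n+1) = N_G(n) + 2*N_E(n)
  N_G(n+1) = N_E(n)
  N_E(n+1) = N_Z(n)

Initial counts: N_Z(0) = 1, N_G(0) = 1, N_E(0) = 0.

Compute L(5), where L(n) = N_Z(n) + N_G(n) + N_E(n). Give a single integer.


Answer: 16

Derivation:
Step 0: N_Z=1, N_G=1, N_E=0, L=2
Step 1: N_Z=1, N_G=0, N_E=1, L=2
Step 2: N_Z=2, N_G=1, N_E=1, L=4
Step 3: N_Z=3, N_G=1, N_E=2, L=6
Step 4: N_Z=5, N_G=2, N_E=3, L=10
Step 5: N_Z=8, N_G=3, N_E=5, L=16


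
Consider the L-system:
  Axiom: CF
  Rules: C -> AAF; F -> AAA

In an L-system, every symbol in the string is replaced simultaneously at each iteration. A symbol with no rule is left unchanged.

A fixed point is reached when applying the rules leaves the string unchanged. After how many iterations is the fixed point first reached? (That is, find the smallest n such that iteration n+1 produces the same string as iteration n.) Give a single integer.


Step 0: CF
Step 1: AAFAAA
Step 2: AAAAAAAA
Step 3: AAAAAAAA  (unchanged — fixed point at step 2)

Answer: 2


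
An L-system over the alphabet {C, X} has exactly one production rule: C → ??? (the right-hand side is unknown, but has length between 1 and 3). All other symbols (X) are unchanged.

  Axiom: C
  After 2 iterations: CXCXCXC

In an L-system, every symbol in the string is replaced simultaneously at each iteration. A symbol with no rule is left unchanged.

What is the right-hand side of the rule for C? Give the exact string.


Answer: CXC

Derivation:
Trying C → CXC:
  Step 0: C
  Step 1: CXC
  Step 2: CXCXCXC
Matches the given result.


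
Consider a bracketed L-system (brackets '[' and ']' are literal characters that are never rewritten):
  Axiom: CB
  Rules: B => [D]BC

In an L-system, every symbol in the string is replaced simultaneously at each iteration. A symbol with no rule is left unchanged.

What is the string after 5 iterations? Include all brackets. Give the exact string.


Answer: C[D][D][D][D][D]BCCCCC

Derivation:
Step 0: CB
Step 1: C[D]BC
Step 2: C[D][D]BCC
Step 3: C[D][D][D]BCCC
Step 4: C[D][D][D][D]BCCCC
Step 5: C[D][D][D][D][D]BCCCCC


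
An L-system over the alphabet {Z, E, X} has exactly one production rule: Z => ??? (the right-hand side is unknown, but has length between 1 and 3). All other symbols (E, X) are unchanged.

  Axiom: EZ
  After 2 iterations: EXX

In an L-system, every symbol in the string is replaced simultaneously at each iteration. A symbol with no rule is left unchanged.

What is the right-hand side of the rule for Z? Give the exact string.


Trying Z => XX:
  Step 0: EZ
  Step 1: EXX
  Step 2: EXX
Matches the given result.

Answer: XX


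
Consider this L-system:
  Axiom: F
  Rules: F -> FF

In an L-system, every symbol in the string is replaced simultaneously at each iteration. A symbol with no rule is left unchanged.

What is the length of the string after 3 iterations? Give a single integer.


Answer: 8

Derivation:
Step 0: length = 1
Step 1: length = 2
Step 2: length = 4
Step 3: length = 8


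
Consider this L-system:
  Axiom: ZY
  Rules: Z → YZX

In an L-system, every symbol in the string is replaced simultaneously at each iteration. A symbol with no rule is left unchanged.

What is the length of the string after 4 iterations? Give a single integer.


Answer: 10

Derivation:
Step 0: length = 2
Step 1: length = 4
Step 2: length = 6
Step 3: length = 8
Step 4: length = 10


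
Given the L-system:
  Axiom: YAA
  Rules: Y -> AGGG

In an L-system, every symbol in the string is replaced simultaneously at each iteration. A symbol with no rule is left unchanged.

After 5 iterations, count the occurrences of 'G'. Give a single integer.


Answer: 3

Derivation:
Step 0: YAA  (0 'G')
Step 1: AGGGAA  (3 'G')
Step 2: AGGGAA  (3 'G')
Step 3: AGGGAA  (3 'G')
Step 4: AGGGAA  (3 'G')
Step 5: AGGGAA  (3 'G')


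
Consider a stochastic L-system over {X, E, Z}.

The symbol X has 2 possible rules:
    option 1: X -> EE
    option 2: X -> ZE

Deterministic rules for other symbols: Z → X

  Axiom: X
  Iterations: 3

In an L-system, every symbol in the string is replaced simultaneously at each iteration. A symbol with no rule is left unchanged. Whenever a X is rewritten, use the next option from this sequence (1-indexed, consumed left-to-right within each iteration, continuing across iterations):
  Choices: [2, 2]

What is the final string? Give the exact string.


Answer: ZEE

Derivation:
Step 0: X
Step 1: ZE  (used choices [2])
Step 2: XE  (used choices [])
Step 3: ZEE  (used choices [2])


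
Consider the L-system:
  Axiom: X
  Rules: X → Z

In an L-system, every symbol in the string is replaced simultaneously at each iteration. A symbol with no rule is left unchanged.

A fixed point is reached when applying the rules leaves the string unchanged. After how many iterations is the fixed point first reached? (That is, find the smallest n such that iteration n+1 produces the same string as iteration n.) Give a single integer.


Step 0: X
Step 1: Z
Step 2: Z  (unchanged — fixed point at step 1)

Answer: 1


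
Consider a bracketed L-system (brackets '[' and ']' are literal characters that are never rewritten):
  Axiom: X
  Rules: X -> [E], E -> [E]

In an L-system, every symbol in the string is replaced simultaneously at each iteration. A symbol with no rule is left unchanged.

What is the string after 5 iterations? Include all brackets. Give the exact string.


Step 0: X
Step 1: [E]
Step 2: [[E]]
Step 3: [[[E]]]
Step 4: [[[[E]]]]
Step 5: [[[[[E]]]]]

Answer: [[[[[E]]]]]


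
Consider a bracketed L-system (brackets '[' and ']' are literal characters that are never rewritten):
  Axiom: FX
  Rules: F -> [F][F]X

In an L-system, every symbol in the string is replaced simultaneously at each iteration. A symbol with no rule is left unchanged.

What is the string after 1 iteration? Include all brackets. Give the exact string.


Answer: [F][F]XX

Derivation:
Step 0: FX
Step 1: [F][F]XX
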